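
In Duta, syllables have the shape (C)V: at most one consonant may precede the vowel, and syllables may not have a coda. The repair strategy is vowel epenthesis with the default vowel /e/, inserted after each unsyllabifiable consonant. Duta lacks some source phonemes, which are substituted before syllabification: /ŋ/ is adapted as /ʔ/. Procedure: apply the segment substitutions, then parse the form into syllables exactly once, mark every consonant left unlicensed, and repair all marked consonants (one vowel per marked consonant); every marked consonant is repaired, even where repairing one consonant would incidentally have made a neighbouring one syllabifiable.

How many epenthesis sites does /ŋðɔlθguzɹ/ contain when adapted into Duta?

5

After substitution the input is /ʔðɔlθguzɹ/.
The unsyllabifiable consonants are /ʔ/, /l/, /θ/, /z/, /ɹ/; each receives one epenthetic vowel.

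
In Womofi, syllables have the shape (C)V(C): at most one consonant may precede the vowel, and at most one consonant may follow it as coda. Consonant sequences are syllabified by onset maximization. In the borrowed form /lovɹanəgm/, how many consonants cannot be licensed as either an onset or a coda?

Syllabifying with onset maximization leaves /m/ stranded (at most one coda consonant is licensed; onsets are limited to one consonant).

1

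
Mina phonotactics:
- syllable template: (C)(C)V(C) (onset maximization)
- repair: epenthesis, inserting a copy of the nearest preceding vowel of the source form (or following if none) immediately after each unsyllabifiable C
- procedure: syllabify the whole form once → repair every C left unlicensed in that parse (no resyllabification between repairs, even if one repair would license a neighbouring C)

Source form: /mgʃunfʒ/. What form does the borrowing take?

Syllabifying with onset maximization leaves /m/, /f/, /ʒ/ stranded (at most one coda consonant is licensed; onsets may contain at most 2 consonants).
Each unlicensed consonant becomes the onset of a new syllable: /m/ → /mu/, /f/ → /fu/, /ʒ/ → /ʒu/.

mugʃunfuʒu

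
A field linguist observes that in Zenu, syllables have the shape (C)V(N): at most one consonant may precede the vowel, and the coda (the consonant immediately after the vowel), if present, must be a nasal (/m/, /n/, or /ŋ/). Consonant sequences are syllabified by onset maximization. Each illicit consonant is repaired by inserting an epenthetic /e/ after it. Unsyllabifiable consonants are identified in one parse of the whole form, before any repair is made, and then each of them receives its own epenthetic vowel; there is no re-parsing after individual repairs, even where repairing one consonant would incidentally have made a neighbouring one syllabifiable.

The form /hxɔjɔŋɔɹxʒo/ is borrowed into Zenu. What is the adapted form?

hexɔjɔŋɔɹexeʒo

The consonants /h/, /ɹ/, /x/ cannot be parsed into a legal (C)V(N) syllable (only a nasal (/m/, /n/, or /ŋ/) is licensed in coda position; onsets are limited to one consonant).
Each unlicensed consonant becomes the onset of a new syllable: /h/ → /he/, /ɹ/ → /ɹe/, /x/ → /xe/.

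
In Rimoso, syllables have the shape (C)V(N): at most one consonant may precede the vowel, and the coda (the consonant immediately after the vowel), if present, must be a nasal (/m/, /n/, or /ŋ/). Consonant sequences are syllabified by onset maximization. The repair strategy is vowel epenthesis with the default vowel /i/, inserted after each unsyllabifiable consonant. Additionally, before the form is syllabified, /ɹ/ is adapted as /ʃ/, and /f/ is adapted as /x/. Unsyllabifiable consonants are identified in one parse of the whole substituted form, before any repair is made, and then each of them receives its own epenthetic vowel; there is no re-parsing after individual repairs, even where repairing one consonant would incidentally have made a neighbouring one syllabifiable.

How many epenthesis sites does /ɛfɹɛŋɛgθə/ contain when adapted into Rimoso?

2

After substitution the input is /ɛxʃɛŋɛgθə/.
The unsyllabifiable consonants are /x/, /g/; each receives one epenthetic vowel.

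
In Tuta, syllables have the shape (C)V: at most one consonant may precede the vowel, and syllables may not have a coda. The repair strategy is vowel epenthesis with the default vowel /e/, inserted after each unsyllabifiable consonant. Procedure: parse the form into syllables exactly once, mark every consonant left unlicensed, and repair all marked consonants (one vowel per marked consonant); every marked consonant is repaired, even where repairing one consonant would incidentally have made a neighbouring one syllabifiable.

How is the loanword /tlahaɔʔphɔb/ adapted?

telahaɔʔepehɔbe

Syllabifying with onset maximization leaves /t/, /ʔ/, /p/, /b/ stranded (no codas are permitted; onsets are limited to one consonant).
Epenthesis after each stranded consonant: /t/ → /te/, /ʔ/ → /ʔe/, /p/ → /pe/, /b/ → /be/.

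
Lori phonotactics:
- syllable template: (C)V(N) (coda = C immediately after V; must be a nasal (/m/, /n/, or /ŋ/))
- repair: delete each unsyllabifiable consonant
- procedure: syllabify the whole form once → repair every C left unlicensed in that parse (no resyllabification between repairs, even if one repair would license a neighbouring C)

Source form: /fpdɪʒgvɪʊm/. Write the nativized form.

The consonants /f/, /p/, /ʒ/, /g/ cannot be parsed into a legal (C)V(N) syllable (only a nasal (/m/, /n/, or /ŋ/) is licensed in coda position; onsets are limited to one consonant).
Deletion applies to /f/, /p/, /ʒ/, /g/.

dɪvɪʊm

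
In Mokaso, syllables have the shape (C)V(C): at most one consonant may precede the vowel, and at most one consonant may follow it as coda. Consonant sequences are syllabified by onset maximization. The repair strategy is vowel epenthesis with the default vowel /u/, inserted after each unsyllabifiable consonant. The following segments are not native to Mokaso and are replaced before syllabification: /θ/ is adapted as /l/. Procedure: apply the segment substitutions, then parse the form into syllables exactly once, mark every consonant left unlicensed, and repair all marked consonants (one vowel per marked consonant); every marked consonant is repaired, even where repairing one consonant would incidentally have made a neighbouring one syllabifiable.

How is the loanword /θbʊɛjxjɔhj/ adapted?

Substitution: /θ/ → /l/, giving /lbʊɛjxjɔhj/.
Under (C)V(C), the unsyllabifiable consonants are /l/, /x/, /j/ (at most one coda consonant is licensed; onsets are limited to one consonant).
Epenthesis after each stranded consonant: /l/ → /lu/, /x/ → /xu/, /j/ → /ju/.

lubʊɛjxujɔhju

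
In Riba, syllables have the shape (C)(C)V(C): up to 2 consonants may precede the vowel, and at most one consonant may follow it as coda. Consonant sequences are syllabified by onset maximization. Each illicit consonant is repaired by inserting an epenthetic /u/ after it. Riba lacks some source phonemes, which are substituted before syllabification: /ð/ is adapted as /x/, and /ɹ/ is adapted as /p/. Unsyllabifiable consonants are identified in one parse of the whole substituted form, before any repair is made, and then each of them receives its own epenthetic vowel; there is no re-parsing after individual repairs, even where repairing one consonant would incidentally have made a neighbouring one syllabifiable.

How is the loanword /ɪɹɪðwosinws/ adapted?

Substitution: /ɹ/ → /p/, /ð/ → /x/, giving /ɪpɪxwosinws/.
Under (C)(C)V(C), the unsyllabifiable consonants are /w/, /s/ (at most one coda consonant is licensed; onsets may contain at most 2 consonants).
Epenthesis after each stranded consonant: /w/ → /wu/, /s/ → /su/.

ɪpɪxwosinwusu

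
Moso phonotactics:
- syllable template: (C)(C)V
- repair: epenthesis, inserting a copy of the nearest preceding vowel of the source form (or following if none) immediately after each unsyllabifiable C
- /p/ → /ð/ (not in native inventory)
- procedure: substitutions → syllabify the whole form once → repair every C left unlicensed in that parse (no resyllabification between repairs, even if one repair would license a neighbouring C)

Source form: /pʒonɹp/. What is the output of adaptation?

ðʒonoɹoðo

Substitution: /p/ → /ð/, giving /ðʒonɹð/.
Under (C)(C)V, the unsyllabifiable consonants are /n/, /ɹ/, /ð/ (no codas are permitted; onsets may contain at most 2 consonants).
Each unlicensed consonant becomes the onset of a new syllable: /n/ → /no/, /ɹ/ → /ɹo/, /ð/ → /ðo/.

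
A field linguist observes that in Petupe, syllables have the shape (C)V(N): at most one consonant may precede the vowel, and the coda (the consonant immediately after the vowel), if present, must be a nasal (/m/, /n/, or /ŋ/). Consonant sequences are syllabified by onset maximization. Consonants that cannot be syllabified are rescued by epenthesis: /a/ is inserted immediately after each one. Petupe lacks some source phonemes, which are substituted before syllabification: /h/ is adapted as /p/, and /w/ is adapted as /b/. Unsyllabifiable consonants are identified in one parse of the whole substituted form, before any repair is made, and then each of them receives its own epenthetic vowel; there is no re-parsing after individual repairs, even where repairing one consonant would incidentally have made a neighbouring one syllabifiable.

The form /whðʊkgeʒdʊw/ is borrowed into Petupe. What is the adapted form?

bapaðʊkageʒadʊba

Substitution: /w/ → /b/, /h/ → /p/, giving /bpðʊkgeʒdʊb/.
Syllabifying with onset maximization leaves /b/, /p/, /k/, /ʒ/, /b/ stranded (only a nasal (/m/, /n/, or /ŋ/) is licensed in coda position; onsets are limited to one consonant).
Each unlicensed consonant becomes the onset of a new syllable: /b/ → /ba/, /p/ → /pa/, /k/ → /ka/, /ʒ/ → /ʒa/, /b/ → /ba/.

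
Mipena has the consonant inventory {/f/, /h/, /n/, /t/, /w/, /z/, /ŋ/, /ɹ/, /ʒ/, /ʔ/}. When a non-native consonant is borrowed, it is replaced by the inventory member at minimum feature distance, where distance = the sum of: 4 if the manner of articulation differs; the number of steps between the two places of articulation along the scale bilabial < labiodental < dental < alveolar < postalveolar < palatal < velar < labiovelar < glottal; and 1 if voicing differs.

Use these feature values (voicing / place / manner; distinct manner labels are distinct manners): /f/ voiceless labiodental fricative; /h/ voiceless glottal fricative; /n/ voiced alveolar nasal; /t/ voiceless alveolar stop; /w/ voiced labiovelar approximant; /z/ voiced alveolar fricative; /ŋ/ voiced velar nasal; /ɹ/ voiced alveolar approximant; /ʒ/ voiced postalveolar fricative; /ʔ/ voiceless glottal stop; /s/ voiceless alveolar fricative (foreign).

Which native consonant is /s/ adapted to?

/z/ is closest: same manner (fricative), place distance 0 (alveolar→alveolar), voicing differs (+1); total 1. Next closest is /f/ at distance 2.

z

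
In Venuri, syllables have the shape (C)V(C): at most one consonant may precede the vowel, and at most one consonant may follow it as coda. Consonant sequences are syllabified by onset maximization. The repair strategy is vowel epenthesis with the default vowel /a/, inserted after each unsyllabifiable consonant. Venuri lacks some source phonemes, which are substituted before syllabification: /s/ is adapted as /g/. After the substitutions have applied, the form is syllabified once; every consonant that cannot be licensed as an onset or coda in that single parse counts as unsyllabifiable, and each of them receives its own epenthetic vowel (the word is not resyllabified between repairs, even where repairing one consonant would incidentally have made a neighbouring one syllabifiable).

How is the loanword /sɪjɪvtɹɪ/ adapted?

Substitution: /s/ → /g/, giving /gɪjɪvtɹɪ/.
The consonants /t/ cannot be parsed into a legal (C)V(C) syllable (at most one coda consonant is licensed; onsets are limited to one consonant).
Epenthesis after each stranded consonant: /t/ → /ta/.

gɪjɪvtaɹɪ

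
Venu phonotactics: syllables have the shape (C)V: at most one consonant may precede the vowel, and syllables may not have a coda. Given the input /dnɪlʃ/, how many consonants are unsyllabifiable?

The consonants /d/, /l/, /ʃ/ cannot be parsed into a legal (C)V syllable (no codas are permitted; onsets are limited to one consonant).

3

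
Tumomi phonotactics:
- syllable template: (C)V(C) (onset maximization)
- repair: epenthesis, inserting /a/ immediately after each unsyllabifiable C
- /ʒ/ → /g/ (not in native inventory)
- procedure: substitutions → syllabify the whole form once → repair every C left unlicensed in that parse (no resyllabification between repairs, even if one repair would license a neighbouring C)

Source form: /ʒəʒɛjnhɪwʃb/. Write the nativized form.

Substitution: /ʒ/ → /g/, giving /gəgɛjnhɪwʃb/.
The consonants /n/, /ʃ/, /b/ cannot be parsed into a legal (C)V(C) syllable (at most one coda consonant is licensed; onsets are limited to one consonant).
Each unlicensed consonant becomes the onset of a new syllable: /n/ → /na/, /ʃ/ → /ʃa/, /b/ → /ba/.

gəgɛjnahɪwʃaba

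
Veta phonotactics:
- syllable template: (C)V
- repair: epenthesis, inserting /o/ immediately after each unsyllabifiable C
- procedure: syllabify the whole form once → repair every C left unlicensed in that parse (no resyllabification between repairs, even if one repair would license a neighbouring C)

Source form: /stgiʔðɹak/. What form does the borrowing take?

Syllabifying with onset maximization leaves /s/, /t/, /ʔ/, /ð/, /k/ stranded (no codas are permitted; onsets are limited to one consonant).
Inserting the epenthetic vowel yields /s/ → /so/, /t/ → /to/, /ʔ/ → /ʔo/, /ð/ → /ðo/, /k/ → /ko/.

sotogiʔoðoɹako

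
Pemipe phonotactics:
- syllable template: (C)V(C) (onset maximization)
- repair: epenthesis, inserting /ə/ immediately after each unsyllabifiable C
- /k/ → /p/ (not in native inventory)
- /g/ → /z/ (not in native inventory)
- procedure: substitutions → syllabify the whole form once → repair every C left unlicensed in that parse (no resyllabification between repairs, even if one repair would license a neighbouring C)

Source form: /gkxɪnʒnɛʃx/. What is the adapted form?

Substitution: /g/ → /z/, /k/ → /p/, giving /zpxɪnʒnɛʃx/.
Syllabifying with onset maximization leaves /z/, /p/, /ʒ/, /x/ stranded (at most one coda consonant is licensed; onsets are limited to one consonant).
Each unlicensed consonant becomes the onset of a new syllable: /z/ → /zə/, /p/ → /pə/, /ʒ/ → /ʒə/, /x/ → /xə/.

zəpəxɪnʒənɛʃxə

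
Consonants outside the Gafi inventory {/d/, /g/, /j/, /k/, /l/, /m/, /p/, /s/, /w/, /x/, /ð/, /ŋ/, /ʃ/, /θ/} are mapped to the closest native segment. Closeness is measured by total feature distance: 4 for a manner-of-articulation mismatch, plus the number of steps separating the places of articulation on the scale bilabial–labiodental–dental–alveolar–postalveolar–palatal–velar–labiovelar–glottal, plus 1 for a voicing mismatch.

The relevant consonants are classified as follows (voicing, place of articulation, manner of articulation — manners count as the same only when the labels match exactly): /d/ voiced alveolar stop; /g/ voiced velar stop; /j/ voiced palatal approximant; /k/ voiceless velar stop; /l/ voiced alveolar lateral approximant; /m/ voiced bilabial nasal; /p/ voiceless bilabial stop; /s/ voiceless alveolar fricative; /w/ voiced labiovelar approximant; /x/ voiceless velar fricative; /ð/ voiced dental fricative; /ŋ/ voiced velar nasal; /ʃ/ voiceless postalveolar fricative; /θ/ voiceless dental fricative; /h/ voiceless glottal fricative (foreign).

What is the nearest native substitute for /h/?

x

/x/ is closest: same manner (fricative), place distance 2 (glottal→velar), same voicing; total 2. Next closest is /ʃ/ at distance 4.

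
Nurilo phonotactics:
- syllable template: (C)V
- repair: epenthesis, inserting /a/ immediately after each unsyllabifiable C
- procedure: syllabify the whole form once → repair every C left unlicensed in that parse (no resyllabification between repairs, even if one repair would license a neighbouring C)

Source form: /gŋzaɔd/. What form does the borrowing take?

Syllabifying with onset maximization leaves /g/, /ŋ/, /d/ stranded (no codas are permitted; onsets are limited to one consonant).
Each unlicensed consonant becomes the onset of a new syllable: /g/ → /ga/, /ŋ/ → /ŋa/, /d/ → /da/.

gaŋazaɔda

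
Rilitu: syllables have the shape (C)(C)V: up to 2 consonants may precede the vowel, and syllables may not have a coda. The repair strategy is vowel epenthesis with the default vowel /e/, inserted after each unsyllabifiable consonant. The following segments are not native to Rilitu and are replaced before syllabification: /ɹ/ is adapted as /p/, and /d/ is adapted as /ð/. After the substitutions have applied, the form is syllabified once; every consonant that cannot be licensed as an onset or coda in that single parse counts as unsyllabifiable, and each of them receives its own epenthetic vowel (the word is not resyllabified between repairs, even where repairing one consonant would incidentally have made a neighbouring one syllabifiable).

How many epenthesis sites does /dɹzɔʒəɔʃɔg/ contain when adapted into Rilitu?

2

After substitution the input is /ðpzɔʒəɔʃɔg/.
The unsyllabifiable consonants are /ð/, /g/; each receives one epenthetic vowel.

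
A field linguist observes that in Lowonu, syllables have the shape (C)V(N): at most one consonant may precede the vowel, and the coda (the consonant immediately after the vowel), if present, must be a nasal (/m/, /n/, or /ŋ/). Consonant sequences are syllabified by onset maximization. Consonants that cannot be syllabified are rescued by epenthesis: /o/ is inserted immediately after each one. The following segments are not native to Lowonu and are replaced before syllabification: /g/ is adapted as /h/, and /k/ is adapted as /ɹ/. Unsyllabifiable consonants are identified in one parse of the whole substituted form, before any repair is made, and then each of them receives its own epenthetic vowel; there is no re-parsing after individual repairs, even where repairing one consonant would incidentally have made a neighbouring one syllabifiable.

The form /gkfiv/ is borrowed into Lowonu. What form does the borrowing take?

Substitution: /g/ → /h/, /k/ → /ɹ/, giving /hɹfiv/.
Syllabifying with onset maximization leaves /h/, /ɹ/, /v/ stranded (only a nasal (/m/, /n/, or /ŋ/) is licensed in coda position; onsets are limited to one consonant).
Epenthesis after each stranded consonant: /h/ → /ho/, /ɹ/ → /ɹo/, /v/ → /vo/.

hoɹofivo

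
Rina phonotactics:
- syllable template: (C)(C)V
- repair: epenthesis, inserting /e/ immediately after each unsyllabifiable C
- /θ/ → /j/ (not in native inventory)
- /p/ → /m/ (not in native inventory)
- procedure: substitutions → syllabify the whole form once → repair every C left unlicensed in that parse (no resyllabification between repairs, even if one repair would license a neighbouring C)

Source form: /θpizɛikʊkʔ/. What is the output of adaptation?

jmizɛikʊkeʔe

Substitution: /θ/ → /j/, /p/ → /m/, giving /jmizɛikʊkʔ/.
Syllabifying with onset maximization leaves /k/, /ʔ/ stranded (no codas are permitted; onsets may contain at most 2 consonants).
Epenthesis after each stranded consonant: /k/ → /ke/, /ʔ/ → /ʔe/.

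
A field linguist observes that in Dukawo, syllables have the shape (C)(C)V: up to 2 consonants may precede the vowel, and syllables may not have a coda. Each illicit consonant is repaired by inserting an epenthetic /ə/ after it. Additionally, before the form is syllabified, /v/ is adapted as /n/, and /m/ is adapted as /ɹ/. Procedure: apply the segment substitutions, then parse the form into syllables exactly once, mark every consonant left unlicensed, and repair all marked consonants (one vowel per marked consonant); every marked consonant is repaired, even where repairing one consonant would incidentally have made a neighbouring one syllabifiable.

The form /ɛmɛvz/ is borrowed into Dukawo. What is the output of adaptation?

ɛɹɛnəzə

Substitution: /m/ → /ɹ/, /v/ → /n/, giving /ɛɹɛnz/.
Under (C)(C)V, the unsyllabifiable consonants are /n/, /z/ (no codas are permitted; onsets may contain at most 2 consonants).
Each unlicensed consonant becomes the onset of a new syllable: /n/ → /nə/, /z/ → /zə/.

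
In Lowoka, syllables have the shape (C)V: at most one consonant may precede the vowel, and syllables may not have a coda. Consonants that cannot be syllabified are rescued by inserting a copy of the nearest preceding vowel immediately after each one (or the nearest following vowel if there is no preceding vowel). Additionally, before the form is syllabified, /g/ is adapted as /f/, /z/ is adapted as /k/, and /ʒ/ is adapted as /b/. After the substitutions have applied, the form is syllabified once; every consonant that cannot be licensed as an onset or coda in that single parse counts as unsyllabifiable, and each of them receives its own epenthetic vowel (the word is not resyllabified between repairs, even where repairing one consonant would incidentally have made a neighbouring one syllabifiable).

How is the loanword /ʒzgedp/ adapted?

bekefedepe

Substitution: /ʒ/ → /b/, /z/ → /k/, /g/ → /f/, giving /bkfedp/.
The consonants /b/, /k/, /d/, /p/ cannot be parsed into a legal (C)V syllable (no codas are permitted; onsets are limited to one consonant).
Epenthesis after each stranded consonant: /b/ → /be/, /k/ → /ke/, /d/ → /de/, /p/ → /pe/.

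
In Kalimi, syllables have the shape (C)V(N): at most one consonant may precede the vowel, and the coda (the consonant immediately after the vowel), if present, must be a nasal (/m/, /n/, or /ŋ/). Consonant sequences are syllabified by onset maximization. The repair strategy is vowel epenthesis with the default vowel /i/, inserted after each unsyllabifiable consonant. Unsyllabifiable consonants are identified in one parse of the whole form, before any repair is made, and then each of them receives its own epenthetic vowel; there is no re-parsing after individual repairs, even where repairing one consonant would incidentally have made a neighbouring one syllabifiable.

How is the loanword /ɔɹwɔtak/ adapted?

ɔɹiwɔtaki

Syllabifying with onset maximization leaves /ɹ/, /k/ stranded (only a nasal (/m/, /n/, or /ŋ/) is licensed in coda position; onsets are limited to one consonant).
Epenthesis after each stranded consonant: /ɹ/ → /ɹi/, /k/ → /ki/.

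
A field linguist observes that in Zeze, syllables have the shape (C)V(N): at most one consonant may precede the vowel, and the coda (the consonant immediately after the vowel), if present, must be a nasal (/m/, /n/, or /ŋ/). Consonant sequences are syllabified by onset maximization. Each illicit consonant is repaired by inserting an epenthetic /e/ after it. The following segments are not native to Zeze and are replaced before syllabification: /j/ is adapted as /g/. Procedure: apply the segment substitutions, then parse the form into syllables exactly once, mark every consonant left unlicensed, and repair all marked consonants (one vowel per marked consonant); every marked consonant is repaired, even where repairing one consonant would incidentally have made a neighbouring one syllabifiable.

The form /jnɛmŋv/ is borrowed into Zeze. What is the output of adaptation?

genɛmŋeve

Substitution: /j/ → /g/, giving /gnɛmŋv/.
The consonants /g/, /ŋ/, /v/ cannot be parsed into a legal (C)V(N) syllable (only a nasal (/m/, /n/, or /ŋ/) is licensed in coda position; onsets are limited to one consonant).
Epenthesis after each stranded consonant: /g/ → /ge/, /ŋ/ → /ŋe/, /v/ → /ve/.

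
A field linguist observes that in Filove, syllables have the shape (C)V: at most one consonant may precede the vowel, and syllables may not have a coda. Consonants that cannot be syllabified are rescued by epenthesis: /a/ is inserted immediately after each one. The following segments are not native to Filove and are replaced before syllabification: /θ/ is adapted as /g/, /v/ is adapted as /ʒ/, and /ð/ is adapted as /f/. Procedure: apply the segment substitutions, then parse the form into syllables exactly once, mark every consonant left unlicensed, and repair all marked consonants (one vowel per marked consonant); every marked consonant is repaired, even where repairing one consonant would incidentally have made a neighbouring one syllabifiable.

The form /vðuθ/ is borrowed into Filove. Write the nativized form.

Substitution: /v/ → /ʒ/, /ð/ → /f/, /θ/ → /g/, giving /ʒfug/.
The consonants /ʒ/, /g/ cannot be parsed into a legal (C)V syllable (no codas are permitted; onsets are limited to one consonant).
Each unlicensed consonant becomes the onset of a new syllable: /ʒ/ → /ʒa/, /g/ → /ga/.

ʒafuga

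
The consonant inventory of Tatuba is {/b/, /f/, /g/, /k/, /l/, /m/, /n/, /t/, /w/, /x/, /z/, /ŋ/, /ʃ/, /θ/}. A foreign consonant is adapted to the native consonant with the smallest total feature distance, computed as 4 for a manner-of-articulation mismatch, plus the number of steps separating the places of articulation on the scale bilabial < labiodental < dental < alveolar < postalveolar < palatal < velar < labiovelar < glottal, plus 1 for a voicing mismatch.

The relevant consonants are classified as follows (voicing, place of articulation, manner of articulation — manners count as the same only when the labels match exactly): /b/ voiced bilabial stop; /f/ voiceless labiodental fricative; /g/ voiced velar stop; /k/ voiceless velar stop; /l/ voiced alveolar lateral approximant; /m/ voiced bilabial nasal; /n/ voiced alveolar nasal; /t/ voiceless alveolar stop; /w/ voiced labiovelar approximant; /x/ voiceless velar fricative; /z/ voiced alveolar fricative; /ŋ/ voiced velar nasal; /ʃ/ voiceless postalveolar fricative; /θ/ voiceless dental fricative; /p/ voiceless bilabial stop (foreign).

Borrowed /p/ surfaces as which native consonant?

b

/b/ is closest: same manner (stop), place distance 0 (bilabial→bilabial), voicing differs (+1); total 1. Next closest is /t/ at distance 3.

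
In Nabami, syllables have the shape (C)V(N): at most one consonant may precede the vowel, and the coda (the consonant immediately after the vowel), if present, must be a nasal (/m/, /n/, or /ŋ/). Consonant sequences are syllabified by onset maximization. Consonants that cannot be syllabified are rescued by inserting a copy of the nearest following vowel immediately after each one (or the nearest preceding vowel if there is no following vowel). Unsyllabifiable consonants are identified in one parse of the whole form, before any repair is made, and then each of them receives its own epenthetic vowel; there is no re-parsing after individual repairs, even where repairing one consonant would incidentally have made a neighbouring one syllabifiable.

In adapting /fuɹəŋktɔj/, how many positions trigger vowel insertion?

The unsyllabifiable consonants are /k/, /j/; each receives one epenthetic vowel.

2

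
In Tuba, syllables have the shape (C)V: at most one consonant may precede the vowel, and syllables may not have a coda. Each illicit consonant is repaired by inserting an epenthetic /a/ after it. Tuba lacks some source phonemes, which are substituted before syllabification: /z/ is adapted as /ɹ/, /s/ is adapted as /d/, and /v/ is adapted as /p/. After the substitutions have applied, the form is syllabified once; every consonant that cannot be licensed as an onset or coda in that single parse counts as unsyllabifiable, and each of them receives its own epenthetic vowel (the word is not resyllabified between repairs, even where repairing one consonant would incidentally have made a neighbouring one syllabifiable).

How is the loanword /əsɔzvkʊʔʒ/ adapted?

ədɔɹapakʊʔaʒa

Substitution: /s/ → /d/, /z/ → /ɹ/, /v/ → /p/, giving /ədɔɹpkʊʔʒ/.
The consonants /ɹ/, /p/, /ʔ/, /ʒ/ cannot be parsed into a legal (C)V syllable (no codas are permitted; onsets are limited to one consonant).
Epenthesis after each stranded consonant: /ɹ/ → /ɹa/, /p/ → /pa/, /ʔ/ → /ʔa/, /ʒ/ → /ʒa/.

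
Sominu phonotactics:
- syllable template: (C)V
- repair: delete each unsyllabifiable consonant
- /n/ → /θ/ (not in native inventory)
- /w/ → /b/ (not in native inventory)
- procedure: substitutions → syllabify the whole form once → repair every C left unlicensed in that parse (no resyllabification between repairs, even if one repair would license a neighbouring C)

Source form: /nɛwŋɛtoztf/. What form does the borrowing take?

Substitution: /n/ → /θ/, /w/ → /b/, giving /θɛbŋɛtoztf/.
The consonants /b/, /z/, /t/, /f/ cannot be parsed into a legal (C)V syllable (no codas are permitted; onsets are limited to one consonant).
Deleting the stranded consonants removes /b/, /z/, /t/, /f/.

θɛŋɛto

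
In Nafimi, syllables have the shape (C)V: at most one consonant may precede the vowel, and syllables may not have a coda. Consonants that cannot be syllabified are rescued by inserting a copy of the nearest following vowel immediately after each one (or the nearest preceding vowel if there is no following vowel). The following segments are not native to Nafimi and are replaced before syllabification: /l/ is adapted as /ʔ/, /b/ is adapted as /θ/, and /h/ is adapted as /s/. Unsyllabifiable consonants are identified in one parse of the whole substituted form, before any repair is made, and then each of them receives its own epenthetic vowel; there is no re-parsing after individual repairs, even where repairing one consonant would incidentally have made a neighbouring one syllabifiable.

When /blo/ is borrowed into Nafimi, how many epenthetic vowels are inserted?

1

After substitution the input is /θʔo/.
The unsyllabifiable consonants are /θ/; each receives one epenthetic vowel.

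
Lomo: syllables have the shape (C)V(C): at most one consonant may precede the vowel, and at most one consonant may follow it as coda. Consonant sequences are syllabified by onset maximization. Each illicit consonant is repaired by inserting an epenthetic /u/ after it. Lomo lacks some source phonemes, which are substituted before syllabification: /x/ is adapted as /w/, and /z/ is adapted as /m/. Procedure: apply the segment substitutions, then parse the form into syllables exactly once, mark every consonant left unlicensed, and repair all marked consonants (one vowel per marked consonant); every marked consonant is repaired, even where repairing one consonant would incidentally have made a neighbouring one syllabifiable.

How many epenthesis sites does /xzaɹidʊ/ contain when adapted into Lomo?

1

After substitution the input is /wmaɹidʊ/.
The unsyllabifiable consonants are /w/; each receives one epenthetic vowel.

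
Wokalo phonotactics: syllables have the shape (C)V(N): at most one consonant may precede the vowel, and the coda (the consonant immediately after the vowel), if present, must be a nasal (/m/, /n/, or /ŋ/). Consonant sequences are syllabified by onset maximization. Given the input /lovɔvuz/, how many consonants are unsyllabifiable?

1

Syllabifying with onset maximization leaves /z/ stranded (only a nasal (/m/, /n/, or /ŋ/) is licensed in coda position; onsets are limited to one consonant).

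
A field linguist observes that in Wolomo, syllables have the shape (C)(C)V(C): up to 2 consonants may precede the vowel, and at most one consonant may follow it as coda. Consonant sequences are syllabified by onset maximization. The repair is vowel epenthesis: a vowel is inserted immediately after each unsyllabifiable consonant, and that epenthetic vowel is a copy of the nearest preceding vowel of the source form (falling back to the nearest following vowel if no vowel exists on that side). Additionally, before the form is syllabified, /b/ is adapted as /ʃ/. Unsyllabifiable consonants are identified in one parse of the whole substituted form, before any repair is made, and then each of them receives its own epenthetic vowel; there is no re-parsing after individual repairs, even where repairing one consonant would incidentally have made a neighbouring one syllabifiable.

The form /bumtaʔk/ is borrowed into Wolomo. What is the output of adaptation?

Substitution: /b/ → /ʃ/, giving /ʃumtaʔk/.
Syllabifying with onset maximization leaves /k/ stranded (at most one coda consonant is licensed; onsets may contain at most 2 consonants).
Inserting the epenthetic vowel yields /k/ → /ka/.

ʃumtaʔka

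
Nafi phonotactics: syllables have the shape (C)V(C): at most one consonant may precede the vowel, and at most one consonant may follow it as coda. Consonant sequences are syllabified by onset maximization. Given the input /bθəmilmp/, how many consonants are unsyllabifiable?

Under (C)V(C), the unsyllabifiable consonants are /b/, /m/, /p/ (at most one coda consonant is licensed; onsets are limited to one consonant).

3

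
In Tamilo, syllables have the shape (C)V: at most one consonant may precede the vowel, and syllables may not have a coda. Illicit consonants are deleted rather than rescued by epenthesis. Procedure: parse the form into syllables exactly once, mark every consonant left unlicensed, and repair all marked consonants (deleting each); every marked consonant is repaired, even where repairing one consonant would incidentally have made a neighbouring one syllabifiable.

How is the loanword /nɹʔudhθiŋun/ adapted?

ʔuθiŋu

Under (C)V, the unsyllabifiable consonants are /n/, /ɹ/, /d/, /h/, /n/ (no codas are permitted; onsets are limited to one consonant).
Each unlicensed consonant is deleted: /n/, /ɹ/, /d/, /h/, /n/.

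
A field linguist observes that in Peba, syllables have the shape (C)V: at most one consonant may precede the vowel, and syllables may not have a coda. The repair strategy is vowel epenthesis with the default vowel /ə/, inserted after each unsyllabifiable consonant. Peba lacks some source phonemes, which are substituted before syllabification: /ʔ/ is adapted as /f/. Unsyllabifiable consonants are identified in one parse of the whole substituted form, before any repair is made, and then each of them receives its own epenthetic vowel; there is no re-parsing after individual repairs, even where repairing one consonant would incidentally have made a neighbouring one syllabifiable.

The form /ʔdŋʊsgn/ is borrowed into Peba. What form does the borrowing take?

fədəŋʊsəgənə

Substitution: /ʔ/ → /f/, giving /fdŋʊsgn/.
Syllabifying with onset maximization leaves /f/, /d/, /s/, /g/, /n/ stranded (no codas are permitted; onsets are limited to one consonant).
Inserting the epenthetic vowel yields /f/ → /fə/, /d/ → /də/, /s/ → /sə/, /g/ → /gə/, /n/ → /nə/.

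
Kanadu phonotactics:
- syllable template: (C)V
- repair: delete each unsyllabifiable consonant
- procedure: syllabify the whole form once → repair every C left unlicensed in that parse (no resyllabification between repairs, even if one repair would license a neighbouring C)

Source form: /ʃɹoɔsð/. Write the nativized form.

The consonants /ʃ/, /s/, /ð/ cannot be parsed into a legal (C)V syllable (no codas are permitted; onsets are limited to one consonant).
Deletion applies to /ʃ/, /s/, /ð/.

ɹoɔ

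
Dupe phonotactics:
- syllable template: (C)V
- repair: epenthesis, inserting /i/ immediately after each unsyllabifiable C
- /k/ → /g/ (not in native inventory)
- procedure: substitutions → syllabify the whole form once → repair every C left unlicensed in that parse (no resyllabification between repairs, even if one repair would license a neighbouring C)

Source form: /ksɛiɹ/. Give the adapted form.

Substitution: /k/ → /g/, giving /gsɛiɹ/.
Syllabifying with onset maximization leaves /g/, /ɹ/ stranded (no codas are permitted; onsets are limited to one consonant).
Epenthesis after each stranded consonant: /g/ → /gi/, /ɹ/ → /ɹi/.

gisɛiɹi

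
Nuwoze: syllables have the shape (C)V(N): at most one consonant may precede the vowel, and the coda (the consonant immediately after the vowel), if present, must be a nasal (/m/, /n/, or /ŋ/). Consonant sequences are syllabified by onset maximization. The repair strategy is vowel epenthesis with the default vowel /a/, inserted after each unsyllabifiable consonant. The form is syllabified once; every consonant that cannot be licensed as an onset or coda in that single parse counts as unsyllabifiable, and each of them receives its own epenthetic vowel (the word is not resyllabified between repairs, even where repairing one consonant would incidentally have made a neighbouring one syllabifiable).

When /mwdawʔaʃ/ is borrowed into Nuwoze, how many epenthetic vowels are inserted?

The unsyllabifiable consonants are /m/, /w/, /w/, /ʃ/; each receives one epenthetic vowel.

4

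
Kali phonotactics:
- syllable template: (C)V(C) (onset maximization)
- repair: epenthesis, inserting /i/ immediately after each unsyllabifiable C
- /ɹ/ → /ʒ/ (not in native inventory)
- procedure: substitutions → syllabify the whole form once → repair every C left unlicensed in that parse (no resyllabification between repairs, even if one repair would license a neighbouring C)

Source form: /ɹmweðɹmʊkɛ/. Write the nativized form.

Substitution: /ɹ/ → /ʒ/, giving /ʒmweðʒmʊkɛ/.
The consonants /ʒ/, /m/, /ʒ/ cannot be parsed into a legal (C)V(C) syllable (at most one coda consonant is licensed; onsets are limited to one consonant).
Inserting the epenthetic vowel yields /ʒ/ → /ʒi/, /m/ → /mi/, /ʒ/ → /ʒi/.

ʒimiweðʒimʊkɛ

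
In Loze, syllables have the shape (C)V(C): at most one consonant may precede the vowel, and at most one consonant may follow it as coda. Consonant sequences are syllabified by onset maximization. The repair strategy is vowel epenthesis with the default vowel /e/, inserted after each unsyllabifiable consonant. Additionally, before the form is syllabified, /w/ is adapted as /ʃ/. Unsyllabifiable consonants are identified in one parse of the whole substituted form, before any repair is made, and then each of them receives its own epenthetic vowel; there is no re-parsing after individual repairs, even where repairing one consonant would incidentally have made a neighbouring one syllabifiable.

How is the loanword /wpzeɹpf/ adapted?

ʃepezeɹpefe

Substitution: /w/ → /ʃ/, giving /ʃpzeɹpf/.
The consonants /ʃ/, /p/, /p/, /f/ cannot be parsed into a legal (C)V(C) syllable (at most one coda consonant is licensed; onsets are limited to one consonant).
Each unlicensed consonant becomes the onset of a new syllable: /ʃ/ → /ʃe/, /p/ → /pe/, /p/ → /pe/, /f/ → /fe/.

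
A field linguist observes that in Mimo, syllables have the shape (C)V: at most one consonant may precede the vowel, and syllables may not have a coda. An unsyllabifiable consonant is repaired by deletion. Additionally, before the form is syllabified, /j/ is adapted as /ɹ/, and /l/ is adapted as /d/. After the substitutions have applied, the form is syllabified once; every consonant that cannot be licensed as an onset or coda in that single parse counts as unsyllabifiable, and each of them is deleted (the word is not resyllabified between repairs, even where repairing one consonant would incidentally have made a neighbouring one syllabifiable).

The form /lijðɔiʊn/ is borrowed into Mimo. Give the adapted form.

diðɔiʊ

Substitution: /l/ → /d/, /j/ → /ɹ/, giving /diɹðɔiʊn/.
Under (C)V, the unsyllabifiable consonants are /ɹ/, /n/ (no codas are permitted; onsets are limited to one consonant).
Each unlicensed consonant is deleted: /ɹ/, /n/.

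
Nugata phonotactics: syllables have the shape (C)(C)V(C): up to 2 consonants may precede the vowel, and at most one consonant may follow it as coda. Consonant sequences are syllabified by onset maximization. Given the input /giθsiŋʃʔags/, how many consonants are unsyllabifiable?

1

The consonants /s/ cannot be parsed into a legal (C)(C)V(C) syllable (at most one coda consonant is licensed; onsets may contain at most 2 consonants).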